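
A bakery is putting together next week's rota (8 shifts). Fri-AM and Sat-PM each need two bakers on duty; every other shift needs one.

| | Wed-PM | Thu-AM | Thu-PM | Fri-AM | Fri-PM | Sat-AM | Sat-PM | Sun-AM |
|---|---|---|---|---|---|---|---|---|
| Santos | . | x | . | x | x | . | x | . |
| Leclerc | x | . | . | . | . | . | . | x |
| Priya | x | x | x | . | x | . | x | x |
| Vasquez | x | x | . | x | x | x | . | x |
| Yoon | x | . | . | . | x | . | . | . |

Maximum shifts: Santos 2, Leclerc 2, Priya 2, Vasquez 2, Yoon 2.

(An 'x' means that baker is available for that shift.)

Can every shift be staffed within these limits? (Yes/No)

No

Total capacity is 10 and 10 slots are needed, so capacity alone doesn't rule it out.
Shifts {Thu-AM, Thu-PM, Fri-AM, Sat-AM, Sat-PM} need 7 worker-slots in total, but the bakers available for any of those shifts (Santos, Priya, and Vasquez) can supply at most 6 among them. So no valid schedule exists.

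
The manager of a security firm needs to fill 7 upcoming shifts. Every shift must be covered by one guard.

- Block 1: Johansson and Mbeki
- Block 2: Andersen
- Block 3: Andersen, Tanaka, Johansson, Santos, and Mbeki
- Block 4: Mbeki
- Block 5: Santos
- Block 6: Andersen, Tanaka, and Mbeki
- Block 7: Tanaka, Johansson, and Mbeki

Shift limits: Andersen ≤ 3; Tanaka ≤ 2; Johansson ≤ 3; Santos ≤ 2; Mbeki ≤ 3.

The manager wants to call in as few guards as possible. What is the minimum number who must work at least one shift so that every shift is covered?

7 slots to fill and no one can take more than 3, so at least ⌈7/3⌉ = 3 guards are needed.
Andersen, Santos, and Mbeki alone can cover everything: Block 1→Mbeki, Block 2→Andersen, Block 3→Andersen, Block 4→Mbeki, Block 5→Santos, Block 6→Andersen, Block 7→Mbeki.

3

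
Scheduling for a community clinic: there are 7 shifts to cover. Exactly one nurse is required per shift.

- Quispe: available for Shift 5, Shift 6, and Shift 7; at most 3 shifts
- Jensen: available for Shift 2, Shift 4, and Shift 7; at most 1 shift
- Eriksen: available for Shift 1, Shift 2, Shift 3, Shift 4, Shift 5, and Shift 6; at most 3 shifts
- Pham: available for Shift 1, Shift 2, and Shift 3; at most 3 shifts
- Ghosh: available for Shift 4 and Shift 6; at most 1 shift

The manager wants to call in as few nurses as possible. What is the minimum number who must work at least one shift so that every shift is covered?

7 slots to fill and no one can take more than 3, so at least ⌈7/3⌉ = 3 nurses are needed.
Quispe, Jensen, and Eriksen alone can cover everything: Shift 1→Eriksen, Shift 2→Jensen, Shift 3→Eriksen, Shift 4→Eriksen, Shift 5→Quispe, Shift 6→Quispe, Shift 7→Quispe.

3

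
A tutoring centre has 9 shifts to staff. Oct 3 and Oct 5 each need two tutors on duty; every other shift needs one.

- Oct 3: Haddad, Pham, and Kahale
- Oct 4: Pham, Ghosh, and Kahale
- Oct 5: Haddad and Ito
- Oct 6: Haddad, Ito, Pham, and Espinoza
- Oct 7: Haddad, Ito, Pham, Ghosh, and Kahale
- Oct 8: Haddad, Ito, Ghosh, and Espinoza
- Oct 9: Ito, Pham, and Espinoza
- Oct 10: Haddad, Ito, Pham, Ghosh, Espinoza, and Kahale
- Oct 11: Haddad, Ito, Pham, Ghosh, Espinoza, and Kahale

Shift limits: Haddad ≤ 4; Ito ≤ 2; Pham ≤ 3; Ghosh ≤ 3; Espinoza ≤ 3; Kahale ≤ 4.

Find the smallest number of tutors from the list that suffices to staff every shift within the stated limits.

4

11 slots to fill and no one can take more than 4, so at least ⌈11/4⌉ = 3 tutors are needed.
No set of 3 tutors can cover every shift (each such set leaves at least one shift with no one available or exceeds a cap).
Haddad, Ito, Pham, and Ghosh alone can cover everything: Oct 3→Haddad+Pham, Oct 4→Pham, Oct 5→Haddad+Ito, Oct 6→Haddad, Oct 7→Pham, Oct 8→Haddad, Oct 9→Ito, Oct 10→Ghosh, Oct 11→Ghosh.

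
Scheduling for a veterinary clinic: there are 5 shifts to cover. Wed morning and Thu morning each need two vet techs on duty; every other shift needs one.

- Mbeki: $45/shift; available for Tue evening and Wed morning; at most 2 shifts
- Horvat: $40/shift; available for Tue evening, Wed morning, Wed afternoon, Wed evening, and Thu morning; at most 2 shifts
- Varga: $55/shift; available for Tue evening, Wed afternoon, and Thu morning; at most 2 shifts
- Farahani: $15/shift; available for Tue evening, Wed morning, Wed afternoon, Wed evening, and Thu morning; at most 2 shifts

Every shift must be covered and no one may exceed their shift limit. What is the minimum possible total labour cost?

Picking the cheapest available vet tech for each shift independently would cost $155, but that ignores the shift limits.
An optimal schedule: Tue evening→Mbeki, Wed morning→Farahani+Mbeki, Wed afternoon→Horvat, Wed evening→Farahani, Thu morning→Horvat+Varga.
Total: 45 + 15 + 45 + 40 + 15 + 40 + 55 = $255.

$255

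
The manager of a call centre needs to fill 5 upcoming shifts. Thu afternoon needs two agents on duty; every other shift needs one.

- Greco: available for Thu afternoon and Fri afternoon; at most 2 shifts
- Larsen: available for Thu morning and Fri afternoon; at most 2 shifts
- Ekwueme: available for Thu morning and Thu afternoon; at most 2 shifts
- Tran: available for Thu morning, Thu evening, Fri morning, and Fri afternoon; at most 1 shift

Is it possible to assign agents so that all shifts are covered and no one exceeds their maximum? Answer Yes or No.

No

Total capacity is 7 and 6 slots are needed, so capacity alone doesn't rule it out.
Shifts {Thu evening, Fri morning} need 2 worker-slots in total, but the agents available for any of those shifts (Tran) can supply at most 1 among them. So no valid schedule exists.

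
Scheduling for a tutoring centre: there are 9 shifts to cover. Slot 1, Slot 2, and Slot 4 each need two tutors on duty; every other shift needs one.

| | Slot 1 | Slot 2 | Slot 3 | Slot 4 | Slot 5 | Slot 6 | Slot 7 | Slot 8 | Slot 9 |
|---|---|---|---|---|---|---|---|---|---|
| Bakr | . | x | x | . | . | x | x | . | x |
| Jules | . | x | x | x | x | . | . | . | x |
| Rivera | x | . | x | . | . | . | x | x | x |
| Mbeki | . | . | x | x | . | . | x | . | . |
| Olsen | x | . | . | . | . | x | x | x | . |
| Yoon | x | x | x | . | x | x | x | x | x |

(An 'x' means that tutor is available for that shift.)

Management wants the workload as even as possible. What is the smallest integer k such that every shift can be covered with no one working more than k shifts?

2

With 6 tutors and 12 worker-slots to fill, someone must work at least ⌈12/6⌉ = 2 shifts, so k ≥ 2.
k = 2 works: Slot 1→Rivera+Olsen, Slot 2→Bakr+Yoon, Slot 3→Mbeki, Slot 4→Jules+Mbeki, Slot 5→Jules, Slot 6→Bakr, Slot 7→Olsen, Slot 8→Rivera, Slot 9→Yoon.
Loads: Bakr 2, Jules 2, Rivera 2, Mbeki 2, Olsen 2, Yoon 2 — all ≤ 2.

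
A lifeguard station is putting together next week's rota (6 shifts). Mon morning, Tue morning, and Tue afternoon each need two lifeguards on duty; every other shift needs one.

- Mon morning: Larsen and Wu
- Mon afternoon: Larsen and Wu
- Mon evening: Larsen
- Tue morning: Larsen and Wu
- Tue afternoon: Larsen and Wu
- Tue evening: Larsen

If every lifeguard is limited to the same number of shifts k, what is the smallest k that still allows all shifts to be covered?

5

With 2 lifeguards and 9 worker-slots to fill, someone must work at least ⌈9/2⌉ = 5 shifts, so k ≥ 5.
k = 5 works: Mon morning→Larsen+Wu, Mon afternoon→Wu, Mon evening→Larsen, Tue morning→Larsen+Wu, Tue afternoon→Larsen+Wu, Tue evening→Larsen.
Loads: Larsen 5, Wu 4 — all ≤ 5.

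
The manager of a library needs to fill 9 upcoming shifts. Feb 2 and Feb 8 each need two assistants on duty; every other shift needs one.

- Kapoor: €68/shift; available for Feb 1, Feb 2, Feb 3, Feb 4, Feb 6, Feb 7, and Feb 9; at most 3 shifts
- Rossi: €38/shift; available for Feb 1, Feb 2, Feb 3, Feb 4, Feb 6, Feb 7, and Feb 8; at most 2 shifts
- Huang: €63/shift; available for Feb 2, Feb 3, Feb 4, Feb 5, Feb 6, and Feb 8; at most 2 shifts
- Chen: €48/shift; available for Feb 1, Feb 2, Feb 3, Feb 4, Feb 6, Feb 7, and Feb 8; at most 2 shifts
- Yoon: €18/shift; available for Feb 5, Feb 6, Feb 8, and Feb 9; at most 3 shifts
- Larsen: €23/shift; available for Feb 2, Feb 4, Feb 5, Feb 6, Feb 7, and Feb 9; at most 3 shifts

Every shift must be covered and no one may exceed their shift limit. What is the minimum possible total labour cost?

Picking the cheapest available assistant for each shift independently would cost €293, but that ignores the shift limits.
An optimal schedule: Feb 1→Rossi, Feb 2→Larsen+Chen, Feb 3→Rossi, Feb 4→Larsen, Feb 5→Yoon, Feb 6→Yoon, Feb 7→Larsen, Feb 8→Chen+Huang, Feb 9→Yoon.
Total: 38 + 23 + 48 + 38 + 23 + 18 + 18 + 23 + 48 + 63 + 18 = €358.

€358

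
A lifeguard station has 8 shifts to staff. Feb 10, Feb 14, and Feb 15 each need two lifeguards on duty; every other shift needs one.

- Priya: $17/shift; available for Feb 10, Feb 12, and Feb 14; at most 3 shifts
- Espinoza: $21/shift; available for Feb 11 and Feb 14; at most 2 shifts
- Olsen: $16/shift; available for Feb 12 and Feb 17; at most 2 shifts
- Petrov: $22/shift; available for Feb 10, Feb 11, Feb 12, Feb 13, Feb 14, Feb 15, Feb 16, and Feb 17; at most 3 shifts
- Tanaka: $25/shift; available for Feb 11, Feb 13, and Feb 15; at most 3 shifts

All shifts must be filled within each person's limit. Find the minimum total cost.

Feb 10 can only be covered by Priya and Petrov, so that assignment is forced.
Feb 15 can only be covered by Petrov and Tanaka, so that assignment is forced.
Feb 16 can only be covered by Petrov, so that assignment is forced.
Picking the cheapest available lifeguard for each shift independently would cost $221, but that ignores the shift limits.
An optimal schedule: Feb 10→Priya+Petrov, Feb 11→Espinoza, Feb 12→Olsen, Feb 13→Tanaka, Feb 14→Priya+Espinoza, Feb 15→Petrov+Tanaka, Feb 16→Petrov, Feb 17→Olsen.
Total: 17 + 22 + 21 + 16 + 25 + 17 + 21 + 22 + 25 + 22 + 16 = $224.

$224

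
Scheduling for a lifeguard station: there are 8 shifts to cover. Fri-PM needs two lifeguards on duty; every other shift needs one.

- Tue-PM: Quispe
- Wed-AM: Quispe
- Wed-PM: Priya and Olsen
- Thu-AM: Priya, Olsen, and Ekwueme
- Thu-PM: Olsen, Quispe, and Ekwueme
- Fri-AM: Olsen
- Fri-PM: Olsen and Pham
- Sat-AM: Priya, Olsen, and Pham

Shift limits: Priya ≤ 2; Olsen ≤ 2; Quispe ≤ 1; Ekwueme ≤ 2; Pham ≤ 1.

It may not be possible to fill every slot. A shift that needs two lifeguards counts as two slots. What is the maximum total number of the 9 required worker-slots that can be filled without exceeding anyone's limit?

Total capacity across all lifeguards is 2+2+1+2+1 = 8, and 9 slots are needed, so at most 8 can be filled.
An assignment achieving 8: Tue-PM→Quispe, Wed-PM→Priya, Thu-AM→Ekwueme, Thu-PM→Ekwueme, Fri-AM→Olsen, Fri-PM→Olsen+Pham, Sat-AM→Priya.
Loads: Priya 2/2, Olsen 2/2, Quispe 1/1, Ekwueme 2/2, Pham 1/1.

8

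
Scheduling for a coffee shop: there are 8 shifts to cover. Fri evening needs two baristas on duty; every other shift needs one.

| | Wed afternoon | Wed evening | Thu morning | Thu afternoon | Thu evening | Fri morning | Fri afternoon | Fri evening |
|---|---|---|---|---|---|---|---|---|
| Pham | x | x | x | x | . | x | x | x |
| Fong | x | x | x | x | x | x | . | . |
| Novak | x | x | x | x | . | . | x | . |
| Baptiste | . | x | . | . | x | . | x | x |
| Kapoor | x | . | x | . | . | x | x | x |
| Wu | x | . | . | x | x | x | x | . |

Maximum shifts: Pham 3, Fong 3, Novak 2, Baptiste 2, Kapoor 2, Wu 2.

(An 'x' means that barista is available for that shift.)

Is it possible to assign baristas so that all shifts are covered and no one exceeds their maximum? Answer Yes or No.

Yes

One valid schedule: Wed afternoon→Novak, Wed evening→Pham, Thu morning→Pham, Thu afternoon→Fong, Thu evening→Fong, Fri morning→Fong, Fri afternoon→Novak, Fri evening→Pham+Baptiste.
Loads: Pham 3/3, Fong 3/3, Novak 2/2, Baptiste 1/2, Kapoor 0/2, Wu 0/2 — all within limits.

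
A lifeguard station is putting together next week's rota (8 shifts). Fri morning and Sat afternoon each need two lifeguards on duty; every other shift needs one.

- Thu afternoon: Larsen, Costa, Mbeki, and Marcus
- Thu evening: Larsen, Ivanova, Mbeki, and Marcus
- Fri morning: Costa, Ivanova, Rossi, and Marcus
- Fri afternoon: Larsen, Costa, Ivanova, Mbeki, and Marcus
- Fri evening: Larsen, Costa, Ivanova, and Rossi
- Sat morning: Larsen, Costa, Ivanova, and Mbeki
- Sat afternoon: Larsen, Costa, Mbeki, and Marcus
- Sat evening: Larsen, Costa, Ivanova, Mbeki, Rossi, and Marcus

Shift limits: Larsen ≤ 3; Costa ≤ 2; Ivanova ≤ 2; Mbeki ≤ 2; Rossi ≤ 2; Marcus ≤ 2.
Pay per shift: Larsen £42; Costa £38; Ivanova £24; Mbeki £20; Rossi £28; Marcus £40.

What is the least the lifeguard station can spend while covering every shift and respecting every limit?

£300

Picking the cheapest available lifeguard for each shift independently would cost £234, but that ignores the shift limits.
An optimal schedule: Thu afternoon→Mbeki, Thu evening→Mbeki, Fri morning→Rossi+Marcus, Fri afternoon→Costa, Fri evening→Ivanova, Sat morning→Ivanova, Sat afternoon→Costa+Marcus, Sat evening→Rossi.
Total: 20 + 20 + 28 + 40 + 38 + 24 + 24 + 38 + 40 + 28 = £300.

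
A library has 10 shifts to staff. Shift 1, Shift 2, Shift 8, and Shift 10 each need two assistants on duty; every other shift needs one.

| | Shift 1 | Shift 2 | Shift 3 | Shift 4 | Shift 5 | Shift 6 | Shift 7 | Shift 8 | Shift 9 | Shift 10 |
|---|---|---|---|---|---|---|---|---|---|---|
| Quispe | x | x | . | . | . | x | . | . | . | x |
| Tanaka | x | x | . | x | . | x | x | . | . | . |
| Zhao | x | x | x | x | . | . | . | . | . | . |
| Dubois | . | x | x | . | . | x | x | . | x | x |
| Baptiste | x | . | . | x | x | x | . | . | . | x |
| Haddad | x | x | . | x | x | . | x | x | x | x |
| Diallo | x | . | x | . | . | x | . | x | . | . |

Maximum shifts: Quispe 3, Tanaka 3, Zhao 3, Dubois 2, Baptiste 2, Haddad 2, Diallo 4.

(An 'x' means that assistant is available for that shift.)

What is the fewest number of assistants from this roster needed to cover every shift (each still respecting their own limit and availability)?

5

14 slots to fill and no one can take more than 4, so at least ⌈14/4⌉ = 4 assistants are needed.
Any 4 assistants together have capacity at most 4+3+3+3 = 13 < 14 slots, so 4 can never suffice.
Quispe, Tanaka, Dubois, Haddad, and Diallo alone can cover everything: Shift 1→Quispe+Diallo, Shift 2→Quispe+Tanaka, Shift 3→Diallo, Shift 4→Tanaka, Shift 5→Haddad, Shift 6→Diallo, Shift 7→Tanaka, Shift 8→Haddad+Diallo, Shift 9→Dubois, Shift 10→Quispe+Dubois.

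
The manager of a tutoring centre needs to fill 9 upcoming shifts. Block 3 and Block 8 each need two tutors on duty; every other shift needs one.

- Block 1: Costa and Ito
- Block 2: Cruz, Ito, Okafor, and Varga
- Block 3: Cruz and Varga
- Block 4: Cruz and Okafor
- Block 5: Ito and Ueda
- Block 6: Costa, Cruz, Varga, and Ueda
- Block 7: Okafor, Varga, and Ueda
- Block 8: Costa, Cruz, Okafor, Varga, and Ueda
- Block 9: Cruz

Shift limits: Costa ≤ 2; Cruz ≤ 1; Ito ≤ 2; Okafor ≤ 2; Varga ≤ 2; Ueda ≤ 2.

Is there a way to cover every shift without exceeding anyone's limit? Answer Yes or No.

Total capacity is 11 and 11 slots are needed, so capacity alone doesn't rule it out.
Shifts {Block 3, Block 9} need 3 worker-slots in total, but the tutors available for any of those shifts (Cruz and Varga) can supply at most 2 among them. So no valid schedule exists.

No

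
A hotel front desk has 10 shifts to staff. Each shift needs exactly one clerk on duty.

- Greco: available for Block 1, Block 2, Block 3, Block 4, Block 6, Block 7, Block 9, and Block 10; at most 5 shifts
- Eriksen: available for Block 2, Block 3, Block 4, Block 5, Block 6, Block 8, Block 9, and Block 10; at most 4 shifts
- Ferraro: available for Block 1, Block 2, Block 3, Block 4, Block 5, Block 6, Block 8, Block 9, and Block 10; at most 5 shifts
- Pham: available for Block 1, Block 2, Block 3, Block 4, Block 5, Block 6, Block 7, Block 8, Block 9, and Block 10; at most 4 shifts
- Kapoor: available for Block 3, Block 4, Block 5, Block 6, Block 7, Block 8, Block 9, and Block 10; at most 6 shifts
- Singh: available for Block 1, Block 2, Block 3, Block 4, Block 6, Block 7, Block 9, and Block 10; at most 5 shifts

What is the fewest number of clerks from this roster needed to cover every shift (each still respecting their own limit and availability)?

10 slots to fill and no one can take more than 6, so at least ⌈10/6⌉ = 2 clerks are needed.
Greco and Ferraro alone can cover everything: Block 1→Greco, Block 2→Greco, Block 3→Greco, Block 4→Greco, Block 5→Ferraro, Block 6→Ferraro, Block 7→Greco, Block 8→Ferraro, Block 9→Ferraro, Block 10→Ferraro.

2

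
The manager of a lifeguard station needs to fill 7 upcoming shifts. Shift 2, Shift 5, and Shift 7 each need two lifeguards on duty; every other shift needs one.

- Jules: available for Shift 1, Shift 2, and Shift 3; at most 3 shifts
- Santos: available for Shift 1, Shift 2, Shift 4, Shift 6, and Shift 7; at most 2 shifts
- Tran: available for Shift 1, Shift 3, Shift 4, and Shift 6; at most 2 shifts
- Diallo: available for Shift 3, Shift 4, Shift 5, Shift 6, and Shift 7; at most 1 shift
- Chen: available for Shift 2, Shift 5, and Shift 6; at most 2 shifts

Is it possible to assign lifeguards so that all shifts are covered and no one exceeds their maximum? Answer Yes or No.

Total capacity is 10 and 10 slots are needed, so capacity alone doesn't rule it out.
Shifts {Shift 5, Shift 7} need 4 worker-slots in total, but the lifeguards available for any of those shifts (Santos, Diallo, and Chen) can supply at most 3 among them. So no valid schedule exists.

No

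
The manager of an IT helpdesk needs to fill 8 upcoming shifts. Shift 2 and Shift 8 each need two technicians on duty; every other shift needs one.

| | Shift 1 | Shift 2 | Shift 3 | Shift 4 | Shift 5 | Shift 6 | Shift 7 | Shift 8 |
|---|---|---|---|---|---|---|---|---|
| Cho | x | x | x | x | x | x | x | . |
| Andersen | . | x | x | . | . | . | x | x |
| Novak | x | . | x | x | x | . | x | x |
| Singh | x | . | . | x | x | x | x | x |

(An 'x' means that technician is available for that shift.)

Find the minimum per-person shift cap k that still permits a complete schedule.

With 4 technicians and 10 worker-slots to fill, someone must work at least ⌈10/4⌉ = 3 shifts, so k ≥ 3.
k = 3 works: Shift 1→Cho, Shift 2→Cho+Andersen, Shift 3→Andersen, Shift 4→Novak, Shift 5→Novak, Shift 6→Cho, Shift 7→Singh, Shift 8→Andersen+Novak.
Loads: Cho 3, Andersen 3, Novak 3, Singh 1 — all ≤ 3.

3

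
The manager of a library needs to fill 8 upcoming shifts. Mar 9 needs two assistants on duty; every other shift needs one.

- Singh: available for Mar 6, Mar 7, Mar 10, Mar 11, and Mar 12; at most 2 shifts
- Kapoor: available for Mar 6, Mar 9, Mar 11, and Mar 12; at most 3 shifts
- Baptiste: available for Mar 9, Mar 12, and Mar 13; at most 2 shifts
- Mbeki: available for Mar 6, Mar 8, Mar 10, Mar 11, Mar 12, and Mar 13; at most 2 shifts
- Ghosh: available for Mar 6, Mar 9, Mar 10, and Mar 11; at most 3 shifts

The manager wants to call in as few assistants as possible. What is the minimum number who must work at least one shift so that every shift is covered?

9 slots to fill and no one can take more than 3, so at least ⌈9/3⌉ = 3 assistants are needed.
Any 3 assistants together have capacity at most 3+3+2 = 8 < 9 slots, so 3 can never suffice.
Singh, Kapoor, Baptiste, and Mbeki alone can cover everything: Mar 6→Kapoor, Mar 7→Singh, Mar 8→Mbeki, Mar 9→Kapoor+Baptiste, Mar 10→Singh, Mar 11→Kapoor, Mar 12→Mbeki, Mar 13→Baptiste.

4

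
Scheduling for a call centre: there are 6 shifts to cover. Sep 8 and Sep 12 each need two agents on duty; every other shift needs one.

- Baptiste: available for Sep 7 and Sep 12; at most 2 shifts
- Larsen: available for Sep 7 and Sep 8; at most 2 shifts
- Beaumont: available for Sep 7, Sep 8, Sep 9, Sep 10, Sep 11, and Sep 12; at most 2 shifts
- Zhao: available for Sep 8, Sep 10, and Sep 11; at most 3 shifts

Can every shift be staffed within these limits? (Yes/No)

Yes

Sep 9 can only be covered by Beaumont, so that assignment is forced.
Sep 12 can only be covered by Baptiste and Beaumont, so that assignment is forced.
One valid schedule: Sep 7→Baptiste, Sep 8→Larsen+Zhao, Sep 9→Beaumont, Sep 10→Zhao, Sep 11→Zhao, Sep 12→Baptiste+Beaumont.
Loads: Baptiste 2/2, Larsen 1/2, Beaumont 2/2, Zhao 3/3 — all within limits.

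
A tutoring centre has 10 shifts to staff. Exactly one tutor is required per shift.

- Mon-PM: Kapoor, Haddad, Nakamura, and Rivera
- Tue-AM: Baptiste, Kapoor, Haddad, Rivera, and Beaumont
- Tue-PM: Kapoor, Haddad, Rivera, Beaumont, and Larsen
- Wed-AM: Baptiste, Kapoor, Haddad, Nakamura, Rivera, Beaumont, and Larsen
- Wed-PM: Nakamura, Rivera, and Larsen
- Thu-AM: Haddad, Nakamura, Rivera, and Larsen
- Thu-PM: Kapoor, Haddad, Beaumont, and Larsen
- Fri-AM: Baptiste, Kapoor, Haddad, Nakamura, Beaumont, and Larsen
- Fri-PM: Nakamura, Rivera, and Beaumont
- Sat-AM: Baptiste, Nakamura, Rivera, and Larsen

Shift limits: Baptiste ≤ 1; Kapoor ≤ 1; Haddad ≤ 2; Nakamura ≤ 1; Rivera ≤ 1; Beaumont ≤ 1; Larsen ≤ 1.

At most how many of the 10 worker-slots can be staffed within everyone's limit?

Total capacity across all tutors is 1+1+2+1+1+1+1 = 8, and 10 slots are needed, so at most 8 can be filled.
An assignment achieving 8: Mon-PM→Kapoor, Tue-AM→Beaumont, Tue-PM→Larsen, Wed-PM→Nakamura, Thu-AM→Haddad, Thu-PM→Haddad, Fri-PM→Rivera, Sat-AM→Baptiste.
Loads: Baptiste 1/1, Kapoor 1/1, Haddad 2/2, Nakamura 1/1, Rivera 1/1, Beaumont 1/1, Larsen 1/1.

8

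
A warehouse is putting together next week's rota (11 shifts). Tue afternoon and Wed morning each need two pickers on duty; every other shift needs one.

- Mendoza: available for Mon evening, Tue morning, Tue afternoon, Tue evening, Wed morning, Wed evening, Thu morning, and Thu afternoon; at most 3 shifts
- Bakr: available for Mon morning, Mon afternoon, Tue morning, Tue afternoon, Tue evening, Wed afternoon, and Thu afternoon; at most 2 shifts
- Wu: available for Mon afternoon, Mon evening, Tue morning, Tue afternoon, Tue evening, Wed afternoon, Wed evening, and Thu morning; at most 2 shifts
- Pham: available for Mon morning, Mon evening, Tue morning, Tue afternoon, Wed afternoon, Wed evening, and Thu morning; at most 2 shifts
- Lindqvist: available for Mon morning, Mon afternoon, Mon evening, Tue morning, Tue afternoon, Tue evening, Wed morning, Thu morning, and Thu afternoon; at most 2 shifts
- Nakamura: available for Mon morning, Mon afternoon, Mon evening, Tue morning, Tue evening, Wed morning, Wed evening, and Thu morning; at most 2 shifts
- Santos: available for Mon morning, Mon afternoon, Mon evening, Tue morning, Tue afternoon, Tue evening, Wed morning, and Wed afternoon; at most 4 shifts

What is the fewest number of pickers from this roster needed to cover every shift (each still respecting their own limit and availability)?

5

13 slots to fill and no one can take more than 4, so at least ⌈13/4⌉ = 4 pickers are needed.
Any 4 pickers together have capacity at most 4+3+2+2 = 11 < 13 slots, so 4 can never suffice.
Mendoza, Bakr, Wu, Pham, and Santos alone can cover everything: Mon morning→Bakr, Mon afternoon→Bakr, Mon evening→Wu, Tue morning→Santos, Tue afternoon→Pham+Santos, Tue evening→Santos, Wed morning→Mendoza+Santos, Wed afternoon→Pham, Wed evening→Mendoza, Thu morning→Wu, Thu afternoon→Mendoza.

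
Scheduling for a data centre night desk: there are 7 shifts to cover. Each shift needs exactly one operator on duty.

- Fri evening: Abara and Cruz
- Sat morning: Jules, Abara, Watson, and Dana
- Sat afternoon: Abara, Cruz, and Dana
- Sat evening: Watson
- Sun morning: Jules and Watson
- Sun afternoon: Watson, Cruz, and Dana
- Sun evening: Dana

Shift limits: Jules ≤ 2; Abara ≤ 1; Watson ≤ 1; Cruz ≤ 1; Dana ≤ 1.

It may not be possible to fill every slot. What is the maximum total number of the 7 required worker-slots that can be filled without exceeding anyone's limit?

6

Total capacity across all operators is 2+1+1+1+1 = 6, and 7 slots are needed, so at most 6 can be filled.
An assignment achieving 6: Fri evening→Abara, Sat morning→Jules, Sat afternoon→Cruz, Sat evening→Watson, Sun morning→Jules, Sun evening→Dana.
Loads: Jules 2/2, Abara 1/1, Watson 1/1, Cruz 1/1, Dana 1/1.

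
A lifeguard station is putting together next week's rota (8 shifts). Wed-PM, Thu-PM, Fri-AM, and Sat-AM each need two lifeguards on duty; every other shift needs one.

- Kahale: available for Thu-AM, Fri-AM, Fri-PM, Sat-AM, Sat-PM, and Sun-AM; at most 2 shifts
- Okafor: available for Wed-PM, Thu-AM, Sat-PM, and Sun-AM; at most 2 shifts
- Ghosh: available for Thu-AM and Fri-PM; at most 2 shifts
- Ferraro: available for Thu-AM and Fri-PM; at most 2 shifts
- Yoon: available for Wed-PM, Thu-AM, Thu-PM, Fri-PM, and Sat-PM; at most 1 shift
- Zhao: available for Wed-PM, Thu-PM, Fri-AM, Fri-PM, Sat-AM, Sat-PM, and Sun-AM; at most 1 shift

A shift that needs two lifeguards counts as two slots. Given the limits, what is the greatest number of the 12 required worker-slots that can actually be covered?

8

Total capacity across all lifeguards is 2+2+2+2+1+1 = 10, and 12 slots are needed, so at most 10 can be filled.
Shifts {Wed-PM, Thu-PM} need 4 slots but only Okafor, Yoon, and Zhao are available for them, supplying at most 3 — so at least 1 slot must go unfilled.
An assignment achieving 8: Wed-PM→Okafor, Thu-AM→Ghosh, Thu-PM→Yoon+Zhao, Fri-AM→Kahale, Fri-PM→Ghosh, Sat-AM→Kahale, Sun-AM→Okafor.
Loads: Kahale 2/2, Okafor 2/2, Ghosh 2/2, Ferraro 0/2, Yoon 1/1, Zhao 1/1.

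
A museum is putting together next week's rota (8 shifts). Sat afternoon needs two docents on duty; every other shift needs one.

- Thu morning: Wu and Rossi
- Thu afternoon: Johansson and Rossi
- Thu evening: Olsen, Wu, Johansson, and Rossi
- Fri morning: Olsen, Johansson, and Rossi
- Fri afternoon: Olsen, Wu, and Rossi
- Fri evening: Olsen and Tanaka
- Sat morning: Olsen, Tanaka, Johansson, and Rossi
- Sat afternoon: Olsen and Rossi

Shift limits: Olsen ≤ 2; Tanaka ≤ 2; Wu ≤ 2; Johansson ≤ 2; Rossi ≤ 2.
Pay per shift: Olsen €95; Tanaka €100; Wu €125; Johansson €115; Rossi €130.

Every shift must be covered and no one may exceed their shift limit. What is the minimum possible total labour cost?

€1000

Sat afternoon can only be covered by Olsen and Rossi, so that assignment is forced.
Picking the cheapest available docent for each shift independently would cost €940, but that ignores the shift limits.
An optimal schedule: Thu morning→Wu, Thu afternoon→Johansson, Thu evening→Johansson, Fri morning→Olsen, Fri afternoon→Wu, Fri evening→Tanaka, Sat morning→Tanaka, Sat afternoon→Olsen+Rossi.
Total: 125 + 115 + 115 + 95 + 125 + 100 + 100 + 95 + 130 = €1000.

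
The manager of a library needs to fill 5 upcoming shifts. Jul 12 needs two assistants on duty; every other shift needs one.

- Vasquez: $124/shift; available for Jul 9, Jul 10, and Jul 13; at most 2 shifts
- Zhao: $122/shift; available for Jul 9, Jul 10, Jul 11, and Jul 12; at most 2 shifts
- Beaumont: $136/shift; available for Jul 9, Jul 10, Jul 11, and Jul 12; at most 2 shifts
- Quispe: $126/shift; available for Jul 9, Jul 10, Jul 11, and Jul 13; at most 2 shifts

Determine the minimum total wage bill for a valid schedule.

$754

Jul 12 can only be covered by Zhao and Beaumont, so that assignment is forced.
Picking the cheapest available assistant for each shift independently would cost $748, but that ignores the shift limits.
An optimal schedule: Jul 9→Vasquez, Jul 10→Quispe, Jul 11→Zhao, Jul 12→Zhao+Beaumont, Jul 13→Vasquez.
Total: 124 + 126 + 122 + 122 + 136 + 124 = $754.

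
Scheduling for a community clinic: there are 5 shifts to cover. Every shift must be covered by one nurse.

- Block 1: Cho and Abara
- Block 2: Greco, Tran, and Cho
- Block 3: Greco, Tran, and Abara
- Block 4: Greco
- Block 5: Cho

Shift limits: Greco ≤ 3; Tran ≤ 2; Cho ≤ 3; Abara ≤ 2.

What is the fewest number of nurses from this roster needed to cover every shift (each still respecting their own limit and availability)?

5 slots to fill and no one can take more than 3, so at least ⌈5/3⌉ = 2 nurses are needed.
Greco and Cho alone can cover everything: Block 1→Cho, Block 2→Greco, Block 3→Greco, Block 4→Greco, Block 5→Cho.

2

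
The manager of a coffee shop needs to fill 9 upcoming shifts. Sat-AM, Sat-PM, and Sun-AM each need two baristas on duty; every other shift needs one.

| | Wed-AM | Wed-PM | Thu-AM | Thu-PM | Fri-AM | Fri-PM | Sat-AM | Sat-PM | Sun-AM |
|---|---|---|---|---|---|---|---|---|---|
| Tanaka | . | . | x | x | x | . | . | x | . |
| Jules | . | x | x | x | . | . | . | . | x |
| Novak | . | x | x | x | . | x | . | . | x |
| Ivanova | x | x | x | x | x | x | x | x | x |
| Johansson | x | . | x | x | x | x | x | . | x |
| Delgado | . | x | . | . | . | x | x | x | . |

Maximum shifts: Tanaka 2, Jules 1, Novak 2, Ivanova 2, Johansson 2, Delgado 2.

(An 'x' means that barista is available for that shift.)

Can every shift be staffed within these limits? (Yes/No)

Total capacity is 2+1+2+2+2+2 = 11 but 12 worker-slots are needed — infeasible.

No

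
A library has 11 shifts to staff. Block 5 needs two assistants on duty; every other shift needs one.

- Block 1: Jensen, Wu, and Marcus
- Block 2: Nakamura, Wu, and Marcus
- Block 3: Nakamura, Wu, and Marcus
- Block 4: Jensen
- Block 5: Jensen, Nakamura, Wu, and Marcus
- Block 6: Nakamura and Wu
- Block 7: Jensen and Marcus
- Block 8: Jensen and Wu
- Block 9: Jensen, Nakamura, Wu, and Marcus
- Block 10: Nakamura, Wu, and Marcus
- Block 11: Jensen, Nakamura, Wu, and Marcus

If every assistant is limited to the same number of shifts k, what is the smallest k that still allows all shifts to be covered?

With 4 assistants and 12 worker-slots to fill, someone must work at least ⌈12/4⌉ = 3 shifts, so k ≥ 3.
k = 3 works: Block 1→Wu, Block 2→Nakamura, Block 3→Nakamura, Block 4→Jensen, Block 5→Wu+Marcus, Block 6→Nakamura, Block 7→Jensen, Block 8→Jensen, Block 9→Marcus, Block 10→Wu, Block 11→Marcus.
Loads: Jensen 3, Nakamura 3, Wu 3, Marcus 3 — all ≤ 3.

3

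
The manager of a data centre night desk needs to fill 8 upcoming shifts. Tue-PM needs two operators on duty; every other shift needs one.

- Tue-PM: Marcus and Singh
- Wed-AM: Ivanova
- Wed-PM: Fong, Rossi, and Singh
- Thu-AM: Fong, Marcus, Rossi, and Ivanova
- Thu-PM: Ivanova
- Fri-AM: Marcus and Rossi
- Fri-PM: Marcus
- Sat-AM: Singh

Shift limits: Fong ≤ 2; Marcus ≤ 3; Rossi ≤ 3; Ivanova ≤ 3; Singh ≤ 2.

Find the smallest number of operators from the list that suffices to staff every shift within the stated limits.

9 slots to fill and no one can take more than 3, so at least ⌈9/3⌉ = 3 operators are needed.
Shifts {Tue-PM, Wed-AM, Wed-PM, Sat-AM} need 5 slots, but among the operators available for them (Fong, Marcus, Rossi, Ivanova, and Singh) any 3 together supply at most 4. So 3 operators are not enough.
Fong, Marcus, Ivanova, and Singh alone can cover everything: Tue-PM→Marcus+Singh, Wed-AM→Ivanova, Wed-PM→Fong, Thu-AM→Fong, Thu-PM→Ivanova, Fri-AM→Marcus, Fri-PM→Marcus, Sat-AM→Singh.

4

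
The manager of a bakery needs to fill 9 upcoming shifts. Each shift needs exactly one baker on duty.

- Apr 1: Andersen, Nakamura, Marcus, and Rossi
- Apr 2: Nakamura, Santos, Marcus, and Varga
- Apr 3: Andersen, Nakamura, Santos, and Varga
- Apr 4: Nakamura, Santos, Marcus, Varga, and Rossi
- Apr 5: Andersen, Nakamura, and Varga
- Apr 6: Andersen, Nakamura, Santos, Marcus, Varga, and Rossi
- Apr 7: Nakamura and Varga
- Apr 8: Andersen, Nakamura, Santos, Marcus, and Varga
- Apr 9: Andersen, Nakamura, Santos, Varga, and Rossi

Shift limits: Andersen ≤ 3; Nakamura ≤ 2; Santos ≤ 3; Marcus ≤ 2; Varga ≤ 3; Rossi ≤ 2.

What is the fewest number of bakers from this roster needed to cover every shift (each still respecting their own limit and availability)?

9 slots to fill and no one can take more than 3, so at least ⌈9/3⌉ = 3 bakers are needed.
Andersen, Santos, and Varga alone can cover everything: Apr 1→Andersen, Apr 2→Santos, Apr 3→Andersen, Apr 4→Santos, Apr 5→Andersen, Apr 6→Santos, Apr 7→Varga, Apr 8→Varga, Apr 9→Varga.

3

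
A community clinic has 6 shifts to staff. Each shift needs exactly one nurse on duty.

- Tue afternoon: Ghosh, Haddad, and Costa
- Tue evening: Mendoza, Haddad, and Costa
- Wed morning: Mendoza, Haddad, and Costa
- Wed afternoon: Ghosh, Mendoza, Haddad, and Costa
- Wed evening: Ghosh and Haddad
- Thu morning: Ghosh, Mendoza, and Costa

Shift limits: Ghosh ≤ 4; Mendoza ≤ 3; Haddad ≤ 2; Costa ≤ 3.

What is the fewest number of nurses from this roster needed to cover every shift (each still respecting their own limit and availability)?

6 slots to fill and no one can take more than 4, so at least ⌈6/4⌉ = 2 nurses are needed.
Ghosh and Mendoza alone can cover everything: Tue afternoon→Ghosh, Tue evening→Mendoza, Wed morning→Mendoza, Wed afternoon→Ghosh, Wed evening→Ghosh, Thu morning→Ghosh.

2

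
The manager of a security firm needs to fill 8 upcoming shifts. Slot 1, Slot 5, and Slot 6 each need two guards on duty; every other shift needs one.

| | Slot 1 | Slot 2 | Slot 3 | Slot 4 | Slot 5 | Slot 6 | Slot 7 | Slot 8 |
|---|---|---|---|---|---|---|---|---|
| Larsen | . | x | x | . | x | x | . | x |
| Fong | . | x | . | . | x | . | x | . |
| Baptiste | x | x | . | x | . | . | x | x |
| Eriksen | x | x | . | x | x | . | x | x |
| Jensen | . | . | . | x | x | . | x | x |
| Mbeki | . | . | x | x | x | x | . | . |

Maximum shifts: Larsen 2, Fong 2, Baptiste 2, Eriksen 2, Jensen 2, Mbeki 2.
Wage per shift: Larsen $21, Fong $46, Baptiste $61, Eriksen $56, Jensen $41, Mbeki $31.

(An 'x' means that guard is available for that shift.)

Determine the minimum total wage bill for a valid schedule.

Slot 1 can only be covered by Baptiste and Eriksen, so that assignment is forced.
Slot 6 can only be covered by Larsen and Mbeki, so that assignment is forced.
Picking the cheapest available guard for each shift independently would cost $356, but that ignores the shift limits.
An optimal schedule: Slot 1→Eriksen+Baptiste, Slot 2→Fong, Slot 3→Larsen, Slot 4→Mbeki, Slot 5→Fong+Eriksen, Slot 6→Larsen+Mbeki, Slot 7→Jensen, Slot 8→Jensen.
Total: 56 + 61 + 46 + 21 + 31 + 46 + 56 + 21 + 31 + 41 + 41 = $451.

$451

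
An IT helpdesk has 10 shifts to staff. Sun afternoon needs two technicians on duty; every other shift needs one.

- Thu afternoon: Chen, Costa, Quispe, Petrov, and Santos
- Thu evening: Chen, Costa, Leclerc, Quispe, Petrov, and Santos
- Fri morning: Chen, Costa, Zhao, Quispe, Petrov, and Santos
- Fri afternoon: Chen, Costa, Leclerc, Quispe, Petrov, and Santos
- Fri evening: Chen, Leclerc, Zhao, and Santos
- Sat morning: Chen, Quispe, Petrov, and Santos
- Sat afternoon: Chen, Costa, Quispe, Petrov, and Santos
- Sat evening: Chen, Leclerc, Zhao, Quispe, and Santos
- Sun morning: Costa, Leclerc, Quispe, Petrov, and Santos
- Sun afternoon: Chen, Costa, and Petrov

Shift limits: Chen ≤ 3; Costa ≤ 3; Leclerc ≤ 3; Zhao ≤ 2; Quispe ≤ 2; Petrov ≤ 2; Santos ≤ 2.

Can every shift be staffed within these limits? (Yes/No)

Yes

One valid schedule: Thu afternoon→Costa, Thu evening→Leclerc, Fri morning→Zhao, Fri afternoon→Quispe, Fri evening→Chen, Sat morning→Chen, Sat afternoon→Costa, Sat evening→Leclerc, Sun morning→Leclerc, Sun afternoon→Chen+Costa.
Loads: Chen 3/3, Costa 3/3, Leclerc 3/3, Zhao 1/2, Quispe 1/2, Petrov 0/2, Santos 0/2 — all within limits.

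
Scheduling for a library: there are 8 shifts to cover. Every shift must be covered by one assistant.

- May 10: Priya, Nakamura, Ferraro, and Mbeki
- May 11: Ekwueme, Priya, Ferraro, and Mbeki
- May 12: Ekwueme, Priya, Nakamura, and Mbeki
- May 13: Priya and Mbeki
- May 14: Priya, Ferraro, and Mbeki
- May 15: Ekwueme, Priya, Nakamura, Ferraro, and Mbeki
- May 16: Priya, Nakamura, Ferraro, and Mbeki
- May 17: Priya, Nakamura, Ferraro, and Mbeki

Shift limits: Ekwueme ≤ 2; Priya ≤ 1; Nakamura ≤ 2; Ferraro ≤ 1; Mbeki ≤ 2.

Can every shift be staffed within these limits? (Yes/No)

Yes

One valid schedule: May 10→Nakamura, May 11→Ekwueme, May 12→Ekwueme, May 13→Priya, May 14→Ferraro, May 15→Mbeki, May 16→Nakamura, May 17→Mbeki.
Loads: Ekwueme 2/2, Priya 1/1, Nakamura 2/2, Ferraro 1/1, Mbeki 2/2 — all within limits.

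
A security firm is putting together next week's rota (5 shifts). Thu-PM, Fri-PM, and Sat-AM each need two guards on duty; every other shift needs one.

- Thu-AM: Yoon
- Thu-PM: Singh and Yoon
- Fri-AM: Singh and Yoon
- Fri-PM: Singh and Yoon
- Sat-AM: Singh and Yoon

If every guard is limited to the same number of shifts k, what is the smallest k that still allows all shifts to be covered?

4

With 2 guards and 8 worker-slots to fill, someone must work at least ⌈8/2⌉ = 4 shifts, so k ≥ 4.
k = 4 works: Thu-AM→Yoon, Thu-PM→Singh+Yoon, Fri-AM→Singh, Fri-PM→Singh+Yoon, Sat-AM→Singh+Yoon.
Loads: Singh 4, Yoon 4 — all ≤ 4.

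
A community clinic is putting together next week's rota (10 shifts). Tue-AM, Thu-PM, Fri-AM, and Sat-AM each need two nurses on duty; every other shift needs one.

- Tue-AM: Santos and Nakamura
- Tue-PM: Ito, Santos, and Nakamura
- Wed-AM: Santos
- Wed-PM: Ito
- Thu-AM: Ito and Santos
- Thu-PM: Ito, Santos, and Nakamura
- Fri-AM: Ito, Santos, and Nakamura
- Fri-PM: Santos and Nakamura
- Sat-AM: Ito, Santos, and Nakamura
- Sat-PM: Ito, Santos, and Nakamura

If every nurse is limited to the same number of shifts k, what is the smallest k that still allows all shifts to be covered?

With 3 nurses and 14 worker-slots to fill, someone must work at least ⌈14/3⌉ = 5 shifts, so k ≥ 5.
k = 5 works: Tue-AM→Santos+Nakamura, Tue-PM→Ito, Wed-AM→Santos, Wed-PM→Ito, Thu-AM→Ito, Thu-PM→Ito+Santos, Fri-AM→Ito+Nakamura, Fri-PM→Santos, Sat-AM→Santos+Nakamura, Sat-PM→Nakamura.
Loads: Ito 5, Santos 5, Nakamura 4 — all ≤ 5.

5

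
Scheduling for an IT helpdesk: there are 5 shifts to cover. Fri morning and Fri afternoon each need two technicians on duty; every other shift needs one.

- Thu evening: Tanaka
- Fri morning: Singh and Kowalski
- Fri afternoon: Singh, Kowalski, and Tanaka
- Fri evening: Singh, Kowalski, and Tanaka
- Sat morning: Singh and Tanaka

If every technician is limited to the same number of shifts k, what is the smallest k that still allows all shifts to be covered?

With 3 technicians and 7 worker-slots to fill, someone must work at least ⌈7/3⌉ = 3 shifts, so k ≥ 3.
k = 3 works: Thu evening→Tanaka, Fri morning→Singh+Kowalski, Fri afternoon→Singh+Kowalski, Fri evening→Kowalski, Sat morning→Singh.
Loads: Singh 3, Kowalski 3, Tanaka 1 — all ≤ 3.

3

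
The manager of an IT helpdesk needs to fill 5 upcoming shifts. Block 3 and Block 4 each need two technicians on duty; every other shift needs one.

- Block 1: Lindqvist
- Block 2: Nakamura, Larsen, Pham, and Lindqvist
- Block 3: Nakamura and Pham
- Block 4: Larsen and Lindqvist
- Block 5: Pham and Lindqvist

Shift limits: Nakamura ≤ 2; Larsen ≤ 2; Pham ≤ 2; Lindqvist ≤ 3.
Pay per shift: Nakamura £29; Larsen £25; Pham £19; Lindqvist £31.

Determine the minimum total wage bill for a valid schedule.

Block 1 can only be covered by Lindqvist, so that assignment is forced.
Block 3 can only be covered by Nakamura and Pham, so that assignment is forced.
Block 4 can only be covered by Larsen and Lindqvist, so that assignment is forced.
Picking the cheapest available technician for each shift independently would cost £173, but that ignores the shift limits.
An optimal schedule: Block 1→Lindqvist, Block 2→Larsen, Block 3→Pham+Nakamura, Block 4→Larsen+Lindqvist, Block 5→Pham.
Total: 31 + 25 + 19 + 29 + 25 + 31 + 19 = £179.

£179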